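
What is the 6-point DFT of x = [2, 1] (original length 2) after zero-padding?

Original 2-point DFT: [3, 1]
Zero-padded 6-point DFT provides frequency interpolation.

DFT_6([x, 0, ...]) = [3, 2.5000-0.8660i, 1.5000-0.8660i, 1, 1.5000+0.8660i, 2.5000+0.8660i]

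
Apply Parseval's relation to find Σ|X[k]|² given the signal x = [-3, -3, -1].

Parseval: Σ|x[n]|² = (1/N)Σ|X[k]|², so Σ|X[k]|² = N·Σ|x[n]|² = 3·19.0000

Σ|X[k]|² = N·Σ|x[n]|² = 3·19.0000 = 57.0000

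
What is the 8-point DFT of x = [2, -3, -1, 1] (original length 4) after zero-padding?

Original 4-point DFT: [-1, 3+4i, 3, 3-4i]
Zero-padded 8-point DFT provides frequency interpolation.

DFT_8([x, 0, ...]) = [-1, -0.8284+2.4142i, 3+4i, 4.8284+0.4142i, 3, 4.8284-0.4142i, 3-4i, -0.8284-2.4142i]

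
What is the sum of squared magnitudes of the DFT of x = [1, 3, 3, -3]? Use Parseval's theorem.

Parseval: Σ|x[n]|² = (1/N)Σ|X[k]|², so Σ|X[k]|² = N·Σ|x[n]|² = 4·28.0000

Σ|X[k]|² = N·Σ|x[n]|² = 4·28.0000 = 112.0000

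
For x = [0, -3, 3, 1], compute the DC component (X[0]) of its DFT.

X[0] = Σ(n=0 to 3) x[n] · ω_4^0 = Σ x[n]
= (0) + (-3) + (3) + (1)

X[0] = 1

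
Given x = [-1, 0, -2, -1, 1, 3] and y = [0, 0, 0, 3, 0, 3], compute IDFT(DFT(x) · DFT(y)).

(x ⊛ y)[n] = Σ(m=0 to 5) x[m] · y[(n-m) mod 6]

Computing each output sample:
(x ⊛ y)[0] = -3
(x ⊛ y)[1] = -3
(x ⊛ y)[2] = 6
(x ⊛ y)[3] = 0
(x ⊛ y)[4] = 9
(x ⊛ y)[5] = -9

x ⊛ y = [-3, -3, 6, 0, 9, -9]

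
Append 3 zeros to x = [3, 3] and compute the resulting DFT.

Original 2-point DFT: [6, 0]
Zero-padded 5-point DFT provides frequency interpolation.

DFT_5([x, 0, ...]) = [6, 3.9271-2.8532i, 0.5729-1.7634i, 0.5729+1.7634i, 3.9271+2.8532i]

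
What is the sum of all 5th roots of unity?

Sum of all nth roots of unity equals 0 for n > 1 (geometric series with r ≠ 1).

0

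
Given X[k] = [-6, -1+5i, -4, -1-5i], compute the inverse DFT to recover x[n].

x[n] = (1/4) Σ(k=0 to 3) X[k] · e^(2πikn/4)

Computing each x[n]:
x[0] = -3
x[1] = -3
x[2] = -2
x[3] = 2

x = [-3, -3, -2, 2]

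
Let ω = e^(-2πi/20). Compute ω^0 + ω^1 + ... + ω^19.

Sum of all nth roots of unity equals 0 for n > 1 (geometric series with r ≠ 1).

0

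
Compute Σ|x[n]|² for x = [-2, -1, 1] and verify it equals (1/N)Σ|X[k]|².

Time domain:
Σ|x[n]|² = |-2|² + |-1|² + |1|² = 6.0000

Frequency domain:
(1/3)Σ|X[k]|² = (1/3)(|-2|² + |-2.0000+1.7321i|² + |-2.0000-1.7321i|²) = (1/3)·18.0000 = 6.0000

Both sides agree, confirming Parseval's theorem.

Σ|x[n]|² = (1/N)Σ|X[k]|² = 6.0000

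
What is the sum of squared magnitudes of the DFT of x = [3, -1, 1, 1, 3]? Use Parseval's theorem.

Parseval: Σ|x[n]|² = (1/N)Σ|X[k]|², so Σ|X[k]|² = N·Σ|x[n]|² = 5·21.0000

Σ|X[k]|² = N·Σ|x[n]|² = 5·21.0000 = 105.0000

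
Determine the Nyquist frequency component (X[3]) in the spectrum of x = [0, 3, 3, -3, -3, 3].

X[3] = Σ(n=0 to 5) x[n] · ω_6^(3n) where ω_6 = e^(-2πi/6)
= (0)·ω_6^0 + (3)·ω_6^3 + (3)·ω_6^6 + (-3)·ω_6^9 + (-3)·ω_6^12 + (3)·ω_6^15

X[3] = -3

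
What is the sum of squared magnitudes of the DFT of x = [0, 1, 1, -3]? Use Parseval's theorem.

Parseval: Σ|x[n]|² = (1/N)Σ|X[k]|², so Σ|X[k]|² = N·Σ|x[n]|² = 4·11.0000

Σ|X[k]|² = N·Σ|x[n]|² = 4·11.0000 = 44.0000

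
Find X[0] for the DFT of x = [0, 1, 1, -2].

X[0] = Σ(n=0 to 3) x[n] · ω_4^0 = Σ x[n]
= (0) + (1) + (1) + (-2)

X[0] = 0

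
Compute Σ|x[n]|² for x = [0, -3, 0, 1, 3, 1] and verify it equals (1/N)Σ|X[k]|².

Time domain:
Σ|x[n]|² = |0|² + |-3|² + |0|² + |1|² + |3|² + |1|² = 20.0000

Frequency domain:
(1/6)Σ|X[k]|² = (1/6)(|2|² + |-3.5000+6.0622i|² + |0.5000+0.8660i|² + |4|² + |0.5000-0.8660i|² + |-3.5000-6.0622i|²) = (1/6)·120.0000 = 20.0000

Both sides agree, confirming Parseval's theorem.

Σ|x[n]|² = (1/N)Σ|X[k]|² = 20.0000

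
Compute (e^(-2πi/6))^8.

Since ω_6^6 = 1, powers reduce modulo 6.
8 mod 6 = 2
So ω_6^8 = ω_6^2 = e^(-2πi·2/6)

ω_6^8 = ω_6^2 = -0.5000-0.8660i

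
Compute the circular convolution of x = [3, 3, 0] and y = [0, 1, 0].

(x ⊛ y)[n] = Σ(m=0 to 2) x[m] · y[(n-m) mod 3]

Computing each output sample:
(x ⊛ y)[0] = 0
(x ⊛ y)[1] = 3
(x ⊛ y)[2] = 3

x ⊛ y = [0, 3, 3]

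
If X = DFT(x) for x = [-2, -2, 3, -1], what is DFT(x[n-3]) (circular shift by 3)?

Time shift by 3: X_shifted[k] = ω_4^(3k) · X[k]
Shifted x = [-2, 3, -1, -2]

DFT(x[n-3]) = [-2, -1-5i, -4, -1+5i]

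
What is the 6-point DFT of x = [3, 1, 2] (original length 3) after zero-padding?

Original 3-point DFT: [6, 1.5000+0.8660i, 1.5000-0.8660i]
Zero-padded 6-point DFT provides frequency interpolation.

DFT_6([x, 0, ...]) = [6, 2.5000-2.5981i, 1.5000+0.8660i, 4, 1.5000-0.8660i, 2.5000+2.5981i]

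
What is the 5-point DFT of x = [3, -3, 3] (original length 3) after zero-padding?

Original 3-point DFT: [3, 3.0000+5.1962i, 3.0000-5.1962i]
Zero-padded 5-point DFT provides frequency interpolation.

DFT_5([x, 0, ...]) = [3, -0.3541+1.0898i, 6.3541+4.6165i, 6.3541-4.6165i, -0.3541-1.0898i]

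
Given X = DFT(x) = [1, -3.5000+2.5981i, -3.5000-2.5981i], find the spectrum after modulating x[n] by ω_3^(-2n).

Modulation property: DFT(ω_3^(-2n)·x[n]) = X[(k-2) mod 3], so circularly shift X by 2 positions.

X[k-2] = [-3.5000+2.5981i, -3.5000-2.5981i, 1]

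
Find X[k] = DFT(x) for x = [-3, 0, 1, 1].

X[k] = Σ(n=0 to 3) x[n] · ω_4^(nk)
where ω_4 = e^(-2πi/4)

Computing each X[k]:
X[0] = -1
X[1] = -4+1i
X[2] = -3
X[3] = -4-1i

X = [-1, -4+1i, -3, -4-1i]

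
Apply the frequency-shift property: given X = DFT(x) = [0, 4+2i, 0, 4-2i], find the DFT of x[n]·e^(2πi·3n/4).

Modulation property: DFT(ω_4^(-3n)·x[n]) = X[(k-3) mod 4], so circularly shift X by 3 positions.

X[k-3] = [4+2i, 0, 4-2i, 0]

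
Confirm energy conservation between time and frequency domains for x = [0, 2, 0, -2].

Time domain:
Σ|x[n]|² = |0|² + |2|² + |0|² + |-2|² = 8.0000

Frequency domain:
(1/4)Σ|X[k]|² = (1/4)(|0|² + |-4i|² + |0|² + |4i|²) = (1/4)·32.0000 = 8.0000

Both sides agree, confirming Parseval's theorem.

Σ|x[n]|² = (1/N)Σ|X[k]|² = 8.0000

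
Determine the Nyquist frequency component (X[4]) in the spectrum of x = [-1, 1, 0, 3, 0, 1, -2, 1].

X[4] = Σ(n=0 to 7) x[n] · ω_8^(4n) where ω_8 = e^(-2πi/8)
= (-1)·ω_8^0 + (1)·ω_8^4 + (0)·ω_8^8 + (3)·ω_8^12 + (0)·ω_8^16 + (1)·ω_8^20 + (-2)·ω_8^24 + (1)·ω_8^28

X[4] = -9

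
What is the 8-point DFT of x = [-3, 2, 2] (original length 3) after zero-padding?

Original 3-point DFT: [1, -5, -5]
Zero-padded 8-point DFT provides frequency interpolation.

DFT_8([x, 0, ...]) = [1, -1.5858-3.4142i, -5-2i, -4.4142+0.5858i, -3, -4.4142-0.5858i, -5+2i, -1.5858+3.4142i]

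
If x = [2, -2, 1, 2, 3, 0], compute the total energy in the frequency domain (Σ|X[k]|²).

Parseval: Σ|x[n]|² = (1/N)Σ|X[k]|², so Σ|X[k]|² = N·Σ|x[n]|² = 6·22.0000

Σ|X[k]|² = N·Σ|x[n]|² = 6·22.0000 = 132.0000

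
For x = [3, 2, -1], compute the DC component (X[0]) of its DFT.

X[0] = Σ(n=0 to 2) x[n] · ω_3^0 = Σ x[n]
= (3) + (2) + (-1)

X[0] = 4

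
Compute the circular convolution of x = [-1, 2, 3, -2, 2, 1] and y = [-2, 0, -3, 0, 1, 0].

(x ⊛ y)[n] = Σ(m=0 to 5) x[m] · y[(n-m) mod 6]

Computing each output sample:
(x ⊛ y)[0] = -1
(x ⊛ y)[1] = -9
(x ⊛ y)[2] = -1
(x ⊛ y)[3] = -1
(x ⊛ y)[4] = -14
(x ⊛ y)[5] = 6

x ⊛ y = [-1, -9, -1, -1, -14, 6]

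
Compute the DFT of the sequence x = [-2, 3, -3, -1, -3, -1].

X[k] = Σ(n=0 to 5) x[n] · ω_6^(nk)
where ω_6 = e^(-2πi/6)

Computing each X[k]:
X[0] = -7
X[1] = 3.0000-3.4641i
X[2] = -1.0000-3.4641i
X[3] = -9
X[4] = -1.0000+3.4641i
X[5] = 3.0000+3.4641i

X = [-7, 3.0000-3.4641i, -1.0000-3.4641i, -9, -1.0000+3.4641i, 3.0000+3.4641i]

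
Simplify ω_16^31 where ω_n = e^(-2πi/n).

Since ω_16^16 = 1, powers reduce modulo 16.
31 mod 16 = 15
So ω_16^31 = ω_16^15 = e^(-2πi·15/16)

ω_16^31 = ω_16^15 = 0.9239+0.3827i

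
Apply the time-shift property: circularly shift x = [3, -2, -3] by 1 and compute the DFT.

Time shift by 1: X_shifted[k] = ω_3^(1k) · X[k]
Shifted x = [-3, 3, -2]

DFT(x[n-1]) = [-2, -3.5000-4.3301i, -3.5000+4.3301i]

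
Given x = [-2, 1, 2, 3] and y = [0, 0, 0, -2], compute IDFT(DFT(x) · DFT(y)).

(x ⊛ y)[n] = Σ(m=0 to 3) x[m] · y[(n-m) mod 4]

Computing each output sample:
(x ⊛ y)[0] = -2
(x ⊛ y)[1] = -4
(x ⊛ y)[2] = -6
(x ⊛ y)[3] = 4

x ⊛ y = [-2, -4, -6, 4]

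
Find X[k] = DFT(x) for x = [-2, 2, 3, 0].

X[k] = Σ(n=0 to 3) x[n] · ω_4^(nk)
where ω_4 = e^(-2πi/4)

Computing each X[k]:
X[0] = 3
X[1] = -5-2i
X[2] = -1
X[3] = -5+2i

X = [3, -5-2i, -1, -5+2i]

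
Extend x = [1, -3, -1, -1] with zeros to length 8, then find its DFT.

Original 4-point DFT: [-4, 2+2i, 4, 2-2i]
Zero-padded 8-point DFT provides frequency interpolation.

DFT_8([x, 0, ...]) = [-4, -0.4142+3.8284i, 2+2i, 2.4142+1.8284i, 4, 2.4142-1.8284i, 2-2i, -0.4142-3.8284i]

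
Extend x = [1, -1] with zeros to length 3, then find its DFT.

Original 2-point DFT: [0, 2]
Zero-padded 3-point DFT provides frequency interpolation.

DFT_3([x, 0, ...]) = [0, 1.5000+0.8660i, 1.5000-0.8660i]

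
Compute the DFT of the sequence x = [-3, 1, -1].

X[k] = Σ(n=0 to 2) x[n] · ω_3^(nk)
where ω_3 = e^(-2πi/3)

Computing each X[k]:
X[0] = -3
X[1] = -3.0000-1.7321i
X[2] = -3.0000+1.7321i

X = [-3, -3.0000-1.7321i, -3.0000+1.7321i]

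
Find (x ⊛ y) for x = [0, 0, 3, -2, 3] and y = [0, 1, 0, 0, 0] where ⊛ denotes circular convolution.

(x ⊛ y)[n] = Σ(m=0 to 4) x[m] · y[(n-m) mod 5]

Computing each output sample:
(x ⊛ y)[0] = 3
(x ⊛ y)[1] = 0
(x ⊛ y)[2] = 0
(x ⊛ y)[3] = 3
(x ⊛ y)[4] = -2

x ⊛ y = [3, 0, 0, 3, -2]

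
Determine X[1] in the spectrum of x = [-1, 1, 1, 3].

X[1] = Σ(n=0 to 3) x[n] · ω_4^(1n) where ω_4 = e^(-2πi/4)
= (-1)·ω_4^0 + (1)·ω_4^1 + (1)·ω_4^2 + (3)·ω_4^3

X[1] = -2+2i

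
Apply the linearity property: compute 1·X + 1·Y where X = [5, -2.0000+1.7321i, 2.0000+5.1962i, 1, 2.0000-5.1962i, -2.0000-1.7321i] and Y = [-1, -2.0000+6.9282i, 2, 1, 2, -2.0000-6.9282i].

By linearity: DFT(1x + 1y) = 1·DFT(x) + 1·DFT(y)
= 1·[5, -2.0000+1.7321i, 2.0000+5.1962i, 1, 2.0000-5.1962i, -2.0000-1.7321i] + 1·[-1, -2.0000+6.9282i, 2, 1, 2, -2.0000-6.9282i]

Computing element-wise:
Z[0] = 1·(5) + 1·(-1) = 4
Z[1] = 1·(-2.0000+1.7321i) + 1·(-2.0000+6.9282i) = -4.0000+8.6603i
Z[2] = 1·(2.0000+5.1962i) + 1·(2) = 4.0000+5.1962i
Z[3] = 1·(1) + 1·(1) = 2
Z[4] = 1·(2.0000-5.1962i) + 1·(2) = 4.0000-5.1962i
Z[5] = 1·(-2.0000-1.7321i) + 1·(-2.0000-6.9282i) = -4.0000-8.6603i

DFT(1x + 1y) = 1·X + 1·Y = [4, -4.0000+8.6603i, 4.0000+5.1962i, 2, 4.0000-5.1962i, -4.0000-8.6603i]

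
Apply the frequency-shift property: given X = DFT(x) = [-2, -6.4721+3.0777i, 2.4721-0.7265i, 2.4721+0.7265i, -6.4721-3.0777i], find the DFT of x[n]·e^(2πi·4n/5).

Modulation property: DFT(ω_5^(-4n)·x[n]) = X[(k-4) mod 5], so circularly shift X by 4 positions.

X[k-4] = [-6.4721+3.0777i, 2.4721-0.7265i, 2.4721+0.7265i, -6.4721-3.0777i, -2]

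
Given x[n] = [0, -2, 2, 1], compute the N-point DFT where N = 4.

X[k] = Σ(n=0 to 3) x[n] · ω_4^(nk)
where ω_4 = e^(-2πi/4)

Computing each X[k]:
X[0] = 1
X[1] = -2+3i
X[2] = 3
X[3] = -2-3i

X = [1, -2+3i, 3, -2-3i]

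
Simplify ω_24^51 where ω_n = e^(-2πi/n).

Since ω_24^24 = 1, powers reduce modulo 24.
51 mod 24 = 3
So ω_24^51 = ω_24^3 = e^(-2πi·3/24)

ω_24^51 = ω_24^3 = 0.7071-0.7071i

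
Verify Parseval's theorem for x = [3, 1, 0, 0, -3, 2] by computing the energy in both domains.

Time domain:
Σ|x[n]|² = |3|² + |1|² + |0|² + |0|² + |-3|² + |2|² = 23.0000

Frequency domain:
(1/6)Σ|X[k]|² = (1/6)(|3|² + |6.0000-1.7321i|² + |3.0000+3.4641i|² + |-3|² + |3.0000-3.4641i|² + |6.0000+1.7321i|²) = (1/6)·138.0000 = 23.0000

Both sides agree, confirming Parseval's theorem.

Σ|x[n]|² = (1/N)Σ|X[k]|² = 23.0000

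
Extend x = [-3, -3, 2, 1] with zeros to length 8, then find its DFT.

Original 4-point DFT: [-3, -5+4i, 1, -5-4i]
Zero-padded 8-point DFT provides frequency interpolation.

DFT_8([x, 0, ...]) = [-3, -5.8284-0.5858i, -5+4i, -0.1716+3.4142i, 1, -0.1716-3.4142i, -5-4i, -5.8284+0.5858i]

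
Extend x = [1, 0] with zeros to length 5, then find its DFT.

Original 2-point DFT: [1, 1]
Zero-padded 5-point DFT provides frequency interpolation.

DFT_5([x, 0, ...]) = [1, 1, 1, 1, 1]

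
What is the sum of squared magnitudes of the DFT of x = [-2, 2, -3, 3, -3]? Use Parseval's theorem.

Parseval: Σ|x[n]|² = (1/N)Σ|X[k]|², so Σ|X[k]|² = N·Σ|x[n]|² = 5·35.0000

Σ|X[k]|² = N·Σ|x[n]|² = 5·35.0000 = 175.0000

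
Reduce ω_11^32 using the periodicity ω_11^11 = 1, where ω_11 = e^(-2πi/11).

Since ω_11^11 = 1, powers reduce modulo 11.
32 mod 11 = 10
So ω_11^32 = ω_11^10 = e^(-2πi·10/11)

ω_11^32 = ω_11^10 = 0.8413+0.5406i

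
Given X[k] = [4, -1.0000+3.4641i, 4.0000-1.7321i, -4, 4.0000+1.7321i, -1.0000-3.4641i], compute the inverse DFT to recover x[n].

x[n] = (1/6) Σ(k=0 to 5) X[k] · e^(2πikn/6)

Computing each x[n]:
x[0] = 1
x[1] = 0
x[2] = -2
x[3] = 3
x[4] = 1
x[5] = 1

x = [1, 0, -2, 3, 1, 1]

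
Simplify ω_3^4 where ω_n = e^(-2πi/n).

Since ω_3^3 = 1, powers reduce modulo 3.
4 mod 3 = 1
So ω_3^4 = ω_3^1 = e^(-2πi·1/3)

ω_3^4 = ω_3^1 = -0.5000-0.8660i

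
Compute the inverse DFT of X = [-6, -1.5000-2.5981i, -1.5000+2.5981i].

x[n] = (1/3) Σ(k=0 to 2) X[k] · e^(2πikn/3)

Computing each x[n]:
x[0] = -3
x[1] = 0
x[2] = -3

x = [-3, 0, -3]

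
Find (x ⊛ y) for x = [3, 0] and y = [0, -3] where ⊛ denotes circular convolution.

(x ⊛ y)[n] = Σ(m=0 to 1) x[m] · y[(n-m) mod 2]

Computing each output sample:
(x ⊛ y)[0] = 0
(x ⊛ y)[1] = -9

x ⊛ y = [0, -9]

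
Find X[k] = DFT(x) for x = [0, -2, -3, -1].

X[k] = Σ(n=0 to 3) x[n] · ω_4^(nk)
where ω_4 = e^(-2πi/4)

Computing each X[k]:
X[0] = -6
X[1] = 3+1i
X[2] = 0
X[3] = 3-1i

X = [-6, 3+1i, 0, 3-1i]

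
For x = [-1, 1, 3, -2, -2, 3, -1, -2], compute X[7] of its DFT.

X[7] = Σ(n=0 to 7) x[n] · ω_8^(7n) where ω_8 = e^(-2πi/8)
= (-1)·ω_8^0 + (1)·ω_8^7 + (3)·ω_8^14 + (-2)·ω_8^21 + (-2)·ω_8^28 + (3)·ω_8^35 + (-1)·ω_8^42 + (-2)·ω_8^49

X[7] = -0.4142+2.5858i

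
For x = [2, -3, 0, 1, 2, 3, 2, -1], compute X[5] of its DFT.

X[5] = Σ(n=0 to 7) x[n] · ω_8^(5n) where ω_8 = e^(-2πi/8)
= (2)·ω_8^0 + (-3)·ω_8^5 + (0)·ω_8^10 + (1)·ω_8^15 + (2)·ω_8^20 + (3)·ω_8^25 + (2)·ω_8^30 + (-1)·ω_8^35

X[5] = 5.6569-0.8284i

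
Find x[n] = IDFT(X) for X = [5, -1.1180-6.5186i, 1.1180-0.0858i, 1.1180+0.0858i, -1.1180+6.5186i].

x[n] = (1/5) Σ(k=0 to 4) X[k] · e^(2πikn/5)

Computing each x[n]:
x[0] = 1
x[1] = 3
x[2] = 3
x[3] = 0
x[4] = -2

x = [1, 3, 3, 0, -2]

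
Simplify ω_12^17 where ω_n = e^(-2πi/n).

Since ω_12^12 = 1, powers reduce modulo 12.
17 mod 12 = 5
So ω_12^17 = ω_12^5 = e^(-2πi·5/12)

ω_12^17 = ω_12^5 = -0.8660-0.5000i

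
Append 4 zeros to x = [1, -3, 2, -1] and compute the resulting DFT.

Original 4-point DFT: [-1, -1+2i, 7, -1-2i]
Zero-padded 8-point DFT provides frequency interpolation.

DFT_8([x, 0, ...]) = [-1, -0.4142+0.8284i, -1+2i, 2.4142+4.8284i, 7, 2.4142-4.8284i, -1-2i, -0.4142-0.8284i]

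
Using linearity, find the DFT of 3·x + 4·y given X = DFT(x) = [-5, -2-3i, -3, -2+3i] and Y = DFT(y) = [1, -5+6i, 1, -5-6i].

By linearity: DFT(3x + 4y) = 3·DFT(x) + 4·DFT(y)
= 3·[-5, -2-3i, -3, -2+3i] + 4·[1, -5+6i, 1, -5-6i]

Computing element-wise:
Z[0] = 3·(-5) + 4·(1) = -11
Z[1] = 3·(-2-3i) + 4·(-5+6i) = -26+15i
Z[2] = 3·(-3) + 4·(1) = -5
Z[3] = 3·(-2+3i) + 4·(-5-6i) = -26-15i

DFT(3x + 4y) = 3·X + 4·Y = [-11, -26+15i, -5, -26-15i]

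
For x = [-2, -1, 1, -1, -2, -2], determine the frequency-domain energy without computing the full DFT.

Parseval: Σ|x[n]|² = (1/N)Σ|X[k]|², so Σ|X[k]|² = N·Σ|x[n]|² = 6·15.0000

Σ|X[k]|² = N·Σ|x[n]|² = 6·15.0000 = 90.0000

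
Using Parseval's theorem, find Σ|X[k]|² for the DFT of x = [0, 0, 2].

Parseval: Σ|x[n]|² = (1/N)Σ|X[k]|², so Σ|X[k]|² = N·Σ|x[n]|² = 3·4.0000

Σ|X[k]|² = N·Σ|x[n]|² = 3·4.0000 = 12.0000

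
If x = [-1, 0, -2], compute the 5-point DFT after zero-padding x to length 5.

Original 3-point DFT: [-3, -1.7321i, 1.7321i]
Zero-padded 5-point DFT provides frequency interpolation.

DFT_5([x, 0, ...]) = [-3, 0.6180+1.1756i, -1.6180-1.9021i, -1.6180+1.9021i, 0.6180-1.1756i]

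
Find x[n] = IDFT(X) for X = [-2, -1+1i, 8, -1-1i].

x[n] = (1/4) Σ(k=0 to 3) X[k] · e^(2πikn/4)

Computing each x[n]:
x[0] = 1
x[1] = -3
x[2] = 2
x[3] = -2

x = [1, -3, 2, -2]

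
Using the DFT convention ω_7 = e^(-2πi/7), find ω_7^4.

ω_7^4 = e^(-2πi·4/7)
= cos(-2π·4/7) + i·sin(-2π·4/7)
= cos(-8π/7) + i·sin(-8π/7)

ω_7^4 = cos(-8π/7) + i·sin(-8π/7) = -0.9010+0.4339i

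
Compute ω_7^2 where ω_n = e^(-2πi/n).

ω_7^2 = e^(-2πi·2/7)
= cos(-2π·2/7) + i·sin(-2π·2/7)
= cos(-4π/7) + i·sin(-4π/7)

ω_7^2 = cos(-4π/7) + i·sin(-4π/7) = -0.2225-0.9749i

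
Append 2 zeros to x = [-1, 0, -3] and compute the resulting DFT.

Original 3-point DFT: [-4, 0.5000-2.5981i, 0.5000+2.5981i]
Zero-padded 5-point DFT provides frequency interpolation.

DFT_5([x, 0, ...]) = [-4, 1.4271+1.7634i, -1.9271-2.8532i, -1.9271+2.8532i, 1.4271-1.7634i]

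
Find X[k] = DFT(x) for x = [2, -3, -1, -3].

X[k] = Σ(n=0 to 3) x[n] · ω_4^(nk)
where ω_4 = e^(-2πi/4)

Computing each X[k]:
X[0] = -5
X[1] = 3
X[2] = 7
X[3] = 3

X = [-5, 3, 7, 3]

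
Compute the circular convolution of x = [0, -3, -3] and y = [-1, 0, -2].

(x ⊛ y)[n] = Σ(m=0 to 2) x[m] · y[(n-m) mod 3]

Computing each output sample:
(x ⊛ y)[0] = 6
(x ⊛ y)[1] = 9
(x ⊛ y)[2] = 3

x ⊛ y = [6, 9, 3]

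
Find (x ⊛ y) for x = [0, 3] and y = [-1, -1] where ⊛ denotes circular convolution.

(x ⊛ y)[n] = Σ(m=0 to 1) x[m] · y[(n-m) mod 2]

Computing each output sample:
(x ⊛ y)[0] = -3
(x ⊛ y)[1] = -3

x ⊛ y = [-3, -3]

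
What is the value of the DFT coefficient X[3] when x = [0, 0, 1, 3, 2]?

X[3] = Σ(n=0 to 4) x[n] · ω_5^(3n) where ω_5 = e^(-2πi/5)
= (0)·ω_5^0 + (0)·ω_5^3 + (1)·ω_5^6 + (3)·ω_5^9 + (2)·ω_5^12

X[3] = -0.3820+0.7265i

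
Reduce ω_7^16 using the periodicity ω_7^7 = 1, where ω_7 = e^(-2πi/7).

Since ω_7^7 = 1, powers reduce modulo 7.
16 mod 7 = 2
So ω_7^16 = ω_7^2 = e^(-2πi·2/7)

ω_7^16 = ω_7^2 = -0.2225-0.9749i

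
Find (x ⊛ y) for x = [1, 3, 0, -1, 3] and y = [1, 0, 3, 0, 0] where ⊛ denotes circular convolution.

(x ⊛ y)[n] = Σ(m=0 to 4) x[m] · y[(n-m) mod 5]

Computing each output sample:
(x ⊛ y)[0] = -2
(x ⊛ y)[1] = 12
(x ⊛ y)[2] = 3
(x ⊛ y)[3] = 8
(x ⊛ y)[4] = 3

x ⊛ y = [-2, 12, 3, 8, 3]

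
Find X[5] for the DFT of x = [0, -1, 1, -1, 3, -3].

X[5] = Σ(n=0 to 5) x[n] · ω_6^(5n) where ω_6 = e^(-2πi/6)
= (0)·ω_6^0 + (-1)·ω_6^5 + (1)·ω_6^10 + (-1)·ω_6^15 + (3)·ω_6^20 + (-3)·ω_6^25

X[5] = -3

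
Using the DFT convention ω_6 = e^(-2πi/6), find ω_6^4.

ω_6^4 = e^(-2πi·4/6)
= cos(-2π·4/6) + i·sin(-2π·4/6)
= cos(-8π/6) + i·sin(-8π/6)

ω_6^4 = cos(-8π/6) + i·sin(-8π/6) = -0.5000+0.8660i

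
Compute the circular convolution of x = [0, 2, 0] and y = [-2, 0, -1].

(x ⊛ y)[n] = Σ(m=0 to 2) x[m] · y[(n-m) mod 3]

Computing each output sample:
(x ⊛ y)[0] = -2
(x ⊛ y)[1] = -4
(x ⊛ y)[2] = 0

x ⊛ y = [-2, -4, 0]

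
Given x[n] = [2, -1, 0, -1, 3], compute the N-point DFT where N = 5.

X[k] = Σ(n=0 to 4) x[n] · ω_5^(nk)
where ω_5 = e^(-2πi/5)

Computing each X[k]:
X[0] = 3
X[1] = 3.4271+3.2164i
X[2] = 0.0729+3.3022i
X[3] = 0.0729-3.3022i
X[4] = 3.4271-3.2164i

X = [3, 3.4271+3.2164i, 0.0729+3.3022i, 0.0729-3.3022i, 3.4271-3.2164i]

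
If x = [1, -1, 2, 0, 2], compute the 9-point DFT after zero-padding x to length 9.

Original 5-point DFT: [4, -0.3090+1.6776i, 0.8090+3.6655i, 0.8090-3.6655i, -0.3090-1.6776i]
Zero-padded 9-point DFT provides frequency interpolation.

DFT_9([x, 0, ...]) = [4, -1.2981-2.0109i, 0.4791+1.5863i, -0.5000+0.8660i, 3.8191+3.5972i, 3.8191-3.5972i, -0.5000-0.8660i, 0.4791-1.5863i, -1.2981+2.0109i]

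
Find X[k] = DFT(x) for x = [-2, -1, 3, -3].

X[k] = Σ(n=0 to 3) x[n] · ω_4^(nk)
where ω_4 = e^(-2πi/4)

Computing each X[k]:
X[0] = -3
X[1] = -5-2i
X[2] = 5
X[3] = -5+2i

X = [-3, -5-2i, 5, -5+2i]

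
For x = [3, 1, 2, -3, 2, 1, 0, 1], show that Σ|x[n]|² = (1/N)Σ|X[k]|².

Time domain:
Σ|x[n]|² = |3|² + |1|² + |2|² + |-3|² + |2|² + |1|² + |0|² + |1|² = 29.0000

Frequency domain:
(1/8)Σ|X[k]|² = (1/8)(|7|² + |3.8284+0.8284i|² + |3-4i|² + |-1.8284+4.8284i|² + |7|² + |-1.8284-4.8284i|² + |3+4i|² + |3.8284-0.8284i|²) = (1/8)·232.0000 = 29.0000

Both sides agree, confirming Parseval's theorem.

Σ|x[n]|² = (1/N)Σ|X[k]|² = 29.0000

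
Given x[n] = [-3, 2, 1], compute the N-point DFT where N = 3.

X[k] = Σ(n=0 to 2) x[n] · ω_3^(nk)
where ω_3 = e^(-2πi/3)

Computing each X[k]:
X[0] = 0
X[1] = -4.5000-0.8660i
X[2] = -4.5000+0.8660i

X = [0, -4.5000-0.8660i, -4.5000+0.8660i]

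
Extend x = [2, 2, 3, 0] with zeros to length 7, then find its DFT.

Original 4-point DFT: [7, -1-2i, 3, -1+2i]
Zero-padded 7-point DFT provides frequency interpolation.

DFT_7([x, 0, ...]) = [7, 2.5794-4.4884i, -1.1479-0.6482i, 2.0685+1.4777i, 2.0685-1.4777i, -1.1479+0.6482i, 2.5794+4.4884i]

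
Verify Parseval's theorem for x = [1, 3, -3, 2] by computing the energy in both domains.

Time domain:
Σ|x[n]|² = |1|² + |3|² + |-3|² + |2|² = 23.0000

Frequency domain:
(1/4)Σ|X[k]|² = (1/4)(|3|² + |4-1i|² + |-7|² + |4+1i|²) = (1/4)·92.0000 = 23.0000

Both sides agree, confirming Parseval's theorem.

Σ|x[n]|² = (1/N)Σ|X[k]|² = 23.0000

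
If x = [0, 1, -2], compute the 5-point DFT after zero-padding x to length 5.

Original 3-point DFT: [-1, 0.5000-2.5981i, 0.5000+2.5981i]
Zero-padded 5-point DFT provides frequency interpolation.

DFT_5([x, 0, ...]) = [-1, 1.9271+0.2245i, -1.4271-2.4899i, -1.4271+2.4899i, 1.9271-0.2245i]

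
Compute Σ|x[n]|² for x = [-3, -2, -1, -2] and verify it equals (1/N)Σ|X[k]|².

Time domain:
Σ|x[n]|² = |-3|² + |-2|² + |-1|² + |-2|² = 18.0000

Frequency domain:
(1/4)Σ|X[k]|² = (1/4)(|-8|² + |-2|² + |0|² + |-2|²) = (1/4)·72.0000 = 18.0000

Both sides agree, confirming Parseval's theorem.

Σ|x[n]|² = (1/N)Σ|X[k]|² = 18.0000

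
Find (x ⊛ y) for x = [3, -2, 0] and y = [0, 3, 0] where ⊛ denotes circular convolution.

(x ⊛ y)[n] = Σ(m=0 to 2) x[m] · y[(n-m) mod 3]

Computing each output sample:
(x ⊛ y)[0] = 0
(x ⊛ y)[1] = 9
(x ⊛ y)[2] = -6

x ⊛ y = [0, 9, -6]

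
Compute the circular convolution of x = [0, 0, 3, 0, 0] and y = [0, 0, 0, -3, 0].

(x ⊛ y)[n] = Σ(m=0 to 4) x[m] · y[(n-m) mod 5]

Computing each output sample:
(x ⊛ y)[0] = -9
(x ⊛ y)[1] = 0
(x ⊛ y)[2] = 0
(x ⊛ y)[3] = 0
(x ⊛ y)[4] = 0

x ⊛ y = [-9, 0, 0, 0, 0]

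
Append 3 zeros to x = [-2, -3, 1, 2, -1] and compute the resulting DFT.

Original 5-point DFT: [-3, -5.6631+2.4899i, 2.1631+0.2245i, 2.1631-0.2245i, -5.6631-2.4899i]
Zero-padded 8-point DFT provides frequency interpolation.

DFT_8([x, 0, ...]) = [-3, -4.5355-0.2929i, -4+5i, 2.5355+1.7071i, -1, 2.5355-1.7071i, -4-5i, -4.5355+0.2929i]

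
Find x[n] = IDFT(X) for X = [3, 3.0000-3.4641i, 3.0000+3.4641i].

x[n] = (1/3) Σ(k=0 to 2) X[k] · e^(2πikn/3)

Computing each x[n]:
x[0] = 3
x[1] = 2
x[2] = -2

x = [3, 2, -2]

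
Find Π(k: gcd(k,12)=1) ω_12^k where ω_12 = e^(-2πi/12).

The primitive 12th roots of unity are ω_12^k for k coprime to 12: k ∈ {1, 5, 7, 11}
Their product equals the constant term of the cyclotomic polynomial Φ_12(x) up to sign.
For n ≥ 3, the product of all primitive nth roots of unity is 1. (For n=1 it is 1; for n=2 it is -1.)

1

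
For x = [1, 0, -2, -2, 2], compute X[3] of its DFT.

X[3] = Σ(n=0 to 4) x[n] · ω_5^(3n) where ω_5 = e^(-2πi/5)
= (1)·ω_5^0 + (0)·ω_5^3 + (-2)·ω_5^6 + (-2)·ω_5^9 + (2)·ω_5^12

X[3] = -1.8541-1.1756i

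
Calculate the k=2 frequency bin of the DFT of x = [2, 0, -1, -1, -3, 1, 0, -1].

X[2] = Σ(n=0 to 7) x[n] · ω_8^(2n) where ω_8 = e^(-2πi/8)
= (2)·ω_8^0 + (0)·ω_8^2 + (-1)·ω_8^4 + (-1)·ω_8^6 + (-3)·ω_8^8 + (1)·ω_8^10 + (0)·ω_8^12 + (-1)·ω_8^14

X[2] = -3i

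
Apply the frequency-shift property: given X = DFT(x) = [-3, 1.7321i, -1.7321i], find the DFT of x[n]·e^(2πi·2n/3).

Modulation property: DFT(ω_3^(-2n)·x[n]) = X[(k-2) mod 3], so circularly shift X by 2 positions.

X[k-2] = [1.7321i, -1.7321i, -3]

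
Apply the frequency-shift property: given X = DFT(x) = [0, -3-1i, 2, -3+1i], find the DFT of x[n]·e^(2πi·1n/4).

Modulation property: DFT(ω_4^(-1n)·x[n]) = X[(k-1) mod 4], so circularly shift X by 1 positions.

X[k-1] = [-3+1i, 0, -3-1i, 2]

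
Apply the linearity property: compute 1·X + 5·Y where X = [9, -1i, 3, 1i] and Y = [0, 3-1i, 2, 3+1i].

By linearity: DFT(1x + 5y) = 1·DFT(x) + 5·DFT(y)
= 1·[9, -1i, 3, 1i] + 5·[0, 3-1i, 2, 3+1i]

Computing element-wise:
Z[0] = 1·(9) + 5·(0) = 9
Z[1] = 1·(-1i) + 5·(3-1i) = 15-6i
Z[2] = 1·(3) + 5·(2) = 13
Z[3] = 1·(1i) + 5·(3+1i) = 15+6i

DFT(1x + 5y) = 1·X + 5·Y = [9, 15-6i, 13, 15+6i]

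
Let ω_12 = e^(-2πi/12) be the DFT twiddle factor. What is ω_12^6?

ω_12^6 = e^(-2πi·6/12)
= cos(-2π·6/12) + i·sin(-2π·6/12)
= cos(-12π/12) + i·sin(-12π/12)

ω_12^6 = cos(-12π/12) + i·sin(-12π/12) = -1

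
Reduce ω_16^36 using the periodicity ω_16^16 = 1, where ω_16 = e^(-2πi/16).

Since ω_16^16 = 1, powers reduce modulo 16.
36 mod 16 = 4
So ω_16^36 = ω_16^4 = e^(-2πi·4/16)

ω_16^36 = ω_16^4 = -1i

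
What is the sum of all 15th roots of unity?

Sum of all nth roots of unity equals 0 for n > 1 (geometric series with r ≠ 1).

0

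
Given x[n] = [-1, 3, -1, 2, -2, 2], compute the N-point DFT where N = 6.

X[k] = Σ(n=0 to 5) x[n] · ω_6^(nk)
where ω_6 = e^(-2πi/6)

Computing each X[k]:
X[0] = 3
X[1] = 1.0000-1.7321i
X[2] = 0
X[3] = -11
X[4] = 0
X[5] = 1.0000+1.7321i

X = [3, 1.0000-1.7321i, 0, -11, 0, 1.0000+1.7321i]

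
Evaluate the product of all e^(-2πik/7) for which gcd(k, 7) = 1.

The primitive 7th roots of unity are ω_7^k for k coprime to 7: k ∈ {1, 2, 3, 4, 5, 6}
Their product equals the constant term of the cyclotomic polynomial Φ_7(x) up to sign.
For n ≥ 3, the product of all primitive nth roots of unity is 1. (For n=1 it is 1; for n=2 it is -1.)

1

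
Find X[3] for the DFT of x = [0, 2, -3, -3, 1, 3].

X[3] = Σ(n=0 to 5) x[n] · ω_6^(3n) where ω_6 = e^(-2πi/6)
= (0)·ω_6^0 + (2)·ω_6^3 + (-3)·ω_6^6 + (-3)·ω_6^9 + (1)·ω_6^12 + (3)·ω_6^15

X[3] = -4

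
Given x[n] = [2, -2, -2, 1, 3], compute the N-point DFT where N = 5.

X[k] = Σ(n=0 to 4) x[n] · ω_5^(nk)
where ω_5 = e^(-2πi/5)

Computing each X[k]:
X[0] = 2
X[1] = 3.1180+6.5186i
X[2] = 0.8820+0.0858i
X[3] = 0.8820-0.0858i
X[4] = 3.1180-6.5186i

X = [2, 3.1180+6.5186i, 0.8820+0.0858i, 0.8820-0.0858i, 3.1180-6.5186i]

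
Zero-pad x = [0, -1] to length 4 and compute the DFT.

Original 2-point DFT: [-1, 1]
Zero-padded 4-point DFT provides frequency interpolation.

DFT_4([x, 0, ...]) = [-1, 1i, 1, -1i]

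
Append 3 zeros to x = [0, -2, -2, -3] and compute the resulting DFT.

Original 4-point DFT: [-7, 2-1i, 3, 2+1i]
Zero-padded 7-point DFT provides frequency interpolation.

DFT_7([x, 0, ...]) = [-7, 1.9010+4.8152i, 0.3765-1.2634i, 1.2225+2.2289i, 1.2225-2.2289i, 0.3765+1.2634i, 1.9010-4.8152i]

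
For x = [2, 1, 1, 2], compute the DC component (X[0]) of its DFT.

X[0] = Σ(n=0 to 3) x[n] · ω_4^0 = Σ x[n]
= (2) + (1) + (1) + (2)

X[0] = 6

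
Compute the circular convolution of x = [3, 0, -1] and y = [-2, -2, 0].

(x ⊛ y)[n] = Σ(m=0 to 2) x[m] · y[(n-m) mod 3]

Computing each output sample:
(x ⊛ y)[0] = -4
(x ⊛ y)[1] = -6
(x ⊛ y)[2] = 2

x ⊛ y = [-4, -6, 2]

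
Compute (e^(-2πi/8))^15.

Since ω_8^8 = 1, powers reduce modulo 8.
15 mod 8 = 7
So ω_8^15 = ω_8^7 = e^(-2πi·7/8)

ω_8^15 = ω_8^7 = 0.7071+0.7071i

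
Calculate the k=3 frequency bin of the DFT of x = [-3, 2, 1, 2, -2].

X[3] = Σ(n=0 to 4) x[n] · ω_5^(3n) where ω_5 = e^(-2πi/5)
= (-3)·ω_5^0 + (2)·ω_5^3 + (1)·ω_5^6 + (2)·ω_5^9 + (-2)·ω_5^12

X[3] = -2.0729+3.3022i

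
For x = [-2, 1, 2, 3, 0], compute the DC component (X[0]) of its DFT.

X[0] = Σ(n=0 to 4) x[n] · ω_5^0 = Σ x[n]
= (-2) + (1) + (2) + (3) + (0)

X[0] = 4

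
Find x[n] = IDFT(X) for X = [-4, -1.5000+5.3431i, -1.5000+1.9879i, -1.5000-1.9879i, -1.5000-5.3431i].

x[n] = (1/5) Σ(k=0 to 4) X[k] · e^(2πikn/5)

Computing each x[n]:
x[0] = -2
x[1] = -3
x[2] = -1
x[3] = 0
x[4] = 2

x = [-2, -3, -1, 0, 2]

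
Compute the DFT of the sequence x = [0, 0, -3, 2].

X[k] = Σ(n=0 to 3) x[n] · ω_4^(nk)
where ω_4 = e^(-2πi/4)

Computing each X[k]:
X[0] = -1
X[1] = 3+2i
X[2] = -5
X[3] = 3-2i

X = [-1, 3+2i, -5, 3-2i]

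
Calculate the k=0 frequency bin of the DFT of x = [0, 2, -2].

X[0] = Σ(n=0 to 2) x[n] · ω_3^0 = Σ x[n]
= (0) + (2) + (-2)

X[0] = 0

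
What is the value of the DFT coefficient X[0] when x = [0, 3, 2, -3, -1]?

X[0] = Σ(n=0 to 4) x[n] · ω_5^0 = Σ x[n]
= (0) + (3) + (2) + (-3) + (-1)

X[0] = 1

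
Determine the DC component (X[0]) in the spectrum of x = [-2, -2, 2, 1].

X[0] = Σ(n=0 to 3) x[n] · ω_4^0 = Σ x[n]
= (-2) + (-2) + (2) + (1)

X[0] = -1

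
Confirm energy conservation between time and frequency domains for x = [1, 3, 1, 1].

Time domain:
Σ|x[n]|² = |1|² + |3|² + |1|² + |1|² = 12.0000

Frequency domain:
(1/4)Σ|X[k]|² = (1/4)(|6|² + |-2i|² + |-2|² + |2i|²) = (1/4)·48.0000 = 12.0000

Both sides agree, confirming Parseval's theorem.

Σ|x[n]|² = (1/N)Σ|X[k]|² = 12.0000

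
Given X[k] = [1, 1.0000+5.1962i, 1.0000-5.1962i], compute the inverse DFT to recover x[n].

x[n] = (1/3) Σ(k=0 to 2) X[k] · e^(2πikn/3)

Computing each x[n]:
x[0] = 1
x[1] = -3
x[2] = 3

x = [1, -3, 3]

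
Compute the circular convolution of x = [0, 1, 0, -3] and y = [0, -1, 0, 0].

(x ⊛ y)[n] = Σ(m=0 to 3) x[m] · y[(n-m) mod 4]

Computing each output sample:
(x ⊛ y)[0] = 3
(x ⊛ y)[1] = 0
(x ⊛ y)[2] = -1
(x ⊛ y)[3] = 0

x ⊛ y = [3, 0, -1, 0]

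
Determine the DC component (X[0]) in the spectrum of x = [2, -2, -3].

X[0] = Σ(n=0 to 2) x[n] · ω_3^0 = Σ x[n]
= (2) + (-2) + (-3)

X[0] = -3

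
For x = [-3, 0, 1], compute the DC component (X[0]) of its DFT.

X[0] = Σ(n=0 to 2) x[n] · ω_3^0 = Σ x[n]
= (-3) + (0) + (1)

X[0] = -2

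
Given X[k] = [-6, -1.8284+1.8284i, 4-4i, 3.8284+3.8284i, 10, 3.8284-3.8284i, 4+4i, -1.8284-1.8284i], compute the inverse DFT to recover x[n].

x[n] = (1/8) Σ(k=0 to 7) X[k] · e^(2πikn/8)

Computing each x[n]:
x[0] = 2
x[1] = -3
x[2] = 0
x[3] = -3
x[4] = 1
x[5] = 1
x[6] = -1
x[7] = -3

x = [2, -3, 0, -3, 1, 1, -1, -3]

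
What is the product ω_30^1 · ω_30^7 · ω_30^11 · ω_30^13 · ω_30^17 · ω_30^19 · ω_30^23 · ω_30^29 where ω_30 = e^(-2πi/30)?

The primitive 30th roots of unity are ω_30^k for k coprime to 30: k ∈ {1, 7, 11, 13, 17, 19, 23, 29}
Their product equals the constant term of the cyclotomic polynomial Φ_30(x) up to sign.
For n ≥ 3, the product of all primitive nth roots of unity is 1. (For n=1 it is 1; for n=2 it is -1.)

1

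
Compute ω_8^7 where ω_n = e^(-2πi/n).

ω_8^7 = e^(-2πi·7/8)
= cos(-2π·7/8) + i·sin(-2π·7/8)
= cos(-14π/8) + i·sin(-14π/8)

ω_8^7 = cos(-14π/8) + i·sin(-14π/8) = 0.7071+0.7071i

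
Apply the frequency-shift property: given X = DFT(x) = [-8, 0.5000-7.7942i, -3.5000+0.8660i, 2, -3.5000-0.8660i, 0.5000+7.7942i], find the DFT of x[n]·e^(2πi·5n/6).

Modulation property: DFT(ω_6^(-5n)·x[n]) = X[(k-5) mod 6], so circularly shift X by 5 positions.

X[k-5] = [0.5000-7.7942i, -3.5000+0.8660i, 2, -3.5000-0.8660i, 0.5000+7.7942i, -8]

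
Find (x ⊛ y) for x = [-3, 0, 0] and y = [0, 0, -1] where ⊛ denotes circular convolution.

(x ⊛ y)[n] = Σ(m=0 to 2) x[m] · y[(n-m) mod 3]

Computing each output sample:
(x ⊛ y)[0] = 0
(x ⊛ y)[1] = 0
(x ⊛ y)[2] = 3

x ⊛ y = [0, 0, 3]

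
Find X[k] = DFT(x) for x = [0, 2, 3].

X[k] = Σ(n=0 to 2) x[n] · ω_3^(nk)
where ω_3 = e^(-2πi/3)

Computing each X[k]:
X[0] = 5
X[1] = -2.5000+0.8660i
X[2] = -2.5000-0.8660i

X = [5, -2.5000+0.8660i, -2.5000-0.8660i]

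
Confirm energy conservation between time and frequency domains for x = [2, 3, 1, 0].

Time domain:
Σ|x[n]|² = |2|² + |3|² + |1|² + |0|² = 14.0000

Frequency domain:
(1/4)Σ|X[k]|² = (1/4)(|6|² + |1-3i|² + |0|² + |1+3i|²) = (1/4)·56.0000 = 14.0000

Both sides agree, confirming Parseval's theorem.

Σ|x[n]|² = (1/N)Σ|X[k]|² = 14.0000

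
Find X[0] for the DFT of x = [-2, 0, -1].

X[0] = Σ(n=0 to 2) x[n] · ω_3^0 = Σ x[n]
= (-2) + (0) + (-1)

X[0] = -3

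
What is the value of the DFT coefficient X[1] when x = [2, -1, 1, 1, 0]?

X[1] = Σ(n=0 to 4) x[n] · ω_5^(1n) where ω_5 = e^(-2πi/5)
= (2)·ω_5^0 + (-1)·ω_5^1 + (1)·ω_5^2 + (1)·ω_5^3 + (0)·ω_5^4

X[1] = 0.0729+0.9511i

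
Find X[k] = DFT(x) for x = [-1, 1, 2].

X[k] = Σ(n=0 to 2) x[n] · ω_3^(nk)
where ω_3 = e^(-2πi/3)

Computing each X[k]:
X[0] = 2
X[1] = -2.5000+0.8660i
X[2] = -2.5000-0.8660i

X = [2, -2.5000+0.8660i, -2.5000-0.8660i]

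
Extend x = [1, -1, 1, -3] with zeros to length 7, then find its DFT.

Original 4-point DFT: [-2, -2i, 6, 2i]
Zero-padded 7-point DFT provides frequency interpolation.

DFT_7([x, 0, ...]) = [-2, 2.8569+1.1086i, -1.5489-0.9367i, 3.1920+4.1405i, 3.1920-4.1405i, -1.5489+0.9367i, 2.8569-1.1086i]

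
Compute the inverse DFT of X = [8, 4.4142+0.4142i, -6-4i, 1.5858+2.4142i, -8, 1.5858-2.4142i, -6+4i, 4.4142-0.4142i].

x[n] = (1/8) Σ(k=0 to 7) X[k] · e^(2πikn/8)

Computing each x[n]:
x[0] = 0
x[1] = 3
x[2] = 2
x[3] = 0
x[4] = -3
x[5] = 3
x[6] = 1
x[7] = 2

x = [0, 3, 2, 0, -3, 3, 1, 2]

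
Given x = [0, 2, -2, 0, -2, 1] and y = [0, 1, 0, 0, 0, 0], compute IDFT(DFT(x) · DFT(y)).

(x ⊛ y)[n] = Σ(m=0 to 5) x[m] · y[(n-m) mod 6]

Computing each output sample:
(x ⊛ y)[0] = 1
(x ⊛ y)[1] = 0
(x ⊛ y)[2] = 2
(x ⊛ y)[3] = -2
(x ⊛ y)[4] = 0
(x ⊛ y)[5] = -2

x ⊛ y = [1, 0, 2, -2, 0, -2]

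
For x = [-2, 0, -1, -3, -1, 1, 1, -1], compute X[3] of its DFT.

X[3] = Σ(n=0 to 7) x[n] · ω_8^(3n) where ω_8 = e^(-2πi/8)
= (-2)·ω_8^0 + (0)·ω_8^3 + (-1)·ω_8^6 + (-3)·ω_8^9 + (-1)·ω_8^12 + (1)·ω_8^15 + (1)·ω_8^18 + (-1)·ω_8^21

X[3] = -1.7071+0.1213i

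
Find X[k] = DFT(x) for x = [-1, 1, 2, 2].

X[k] = Σ(n=0 to 3) x[n] · ω_4^(nk)
where ω_4 = e^(-2πi/4)

Computing each X[k]:
X[0] = 4
X[1] = -3+1i
X[2] = -2
X[3] = -3-1i

X = [4, -3+1i, -2, -3-1i]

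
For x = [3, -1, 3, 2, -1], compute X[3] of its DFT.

X[3] = Σ(n=0 to 4) x[n] · ω_5^(3n) where ω_5 = e^(-2πi/5)
= (3)·ω_5^0 + (-1)·ω_5^3 + (3)·ω_5^6 + (2)·ω_5^9 + (-1)·ω_5^12

X[3] = 6.1631-0.9511i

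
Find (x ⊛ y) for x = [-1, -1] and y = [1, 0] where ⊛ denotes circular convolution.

(x ⊛ y)[n] = Σ(m=0 to 1) x[m] · y[(n-m) mod 2]

Computing each output sample:
(x ⊛ y)[0] = -1
(x ⊛ y)[1] = -1

x ⊛ y = [-1, -1]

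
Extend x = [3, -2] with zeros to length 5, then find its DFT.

Original 2-point DFT: [1, 5]
Zero-padded 5-point DFT provides frequency interpolation.

DFT_5([x, 0, ...]) = [1, 2.3820+1.9021i, 4.6180+1.1756i, 4.6180-1.1756i, 2.3820-1.9021i]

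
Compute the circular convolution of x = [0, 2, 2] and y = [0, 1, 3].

(x ⊛ y)[n] = Σ(m=0 to 2) x[m] · y[(n-m) mod 3]

Computing each output sample:
(x ⊛ y)[0] = 8
(x ⊛ y)[1] = 6
(x ⊛ y)[2] = 2

x ⊛ y = [8, 6, 2]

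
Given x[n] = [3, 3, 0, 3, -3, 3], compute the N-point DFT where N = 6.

X[k] = Σ(n=0 to 5) x[n] · ω_6^(nk)
where ω_6 = e^(-2πi/6)

Computing each X[k]:
X[0] = 9
X[1] = 4.5000-2.5981i
X[2] = 4.5000+2.5981i
X[3] = -9
X[4] = 4.5000-2.5981i
X[5] = 4.5000+2.5981i

X = [9, 4.5000-2.5981i, 4.5000+2.5981i, -9, 4.5000-2.5981i, 4.5000+2.5981i]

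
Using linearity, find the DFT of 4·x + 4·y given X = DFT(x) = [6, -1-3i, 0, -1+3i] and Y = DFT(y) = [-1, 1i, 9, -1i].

By linearity: DFT(4x + 4y) = 4·DFT(x) + 4·DFT(y)
= 4·[6, -1-3i, 0, -1+3i] + 4·[-1, 1i, 9, -1i]

Computing element-wise:
Z[0] = 4·(6) + 4·(-1) = 20
Z[1] = 4·(-1-3i) + 4·(1i) = -4-8i
Z[2] = 4·(0) + 4·(9) = 36
Z[3] = 4·(-1+3i) + 4·(-1i) = -4+8i

DFT(4x + 4y) = 4·X + 4·Y = [20, -4-8i, 36, -4+8i]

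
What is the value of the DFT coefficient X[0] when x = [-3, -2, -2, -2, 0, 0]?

X[0] = Σ(n=0 to 5) x[n] · ω_6^0 = Σ x[n]
= (-3) + (-2) + (-2) + (-2) + (0) + (0)

X[0] = -9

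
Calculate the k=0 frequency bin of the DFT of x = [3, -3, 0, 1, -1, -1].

X[0] = Σ(n=0 to 5) x[n] · ω_6^0 = Σ x[n]
= (3) + (-3) + (0) + (1) + (-1) + (-1)

X[0] = -1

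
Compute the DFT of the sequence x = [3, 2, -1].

X[k] = Σ(n=0 to 2) x[n] · ω_3^(nk)
where ω_3 = e^(-2πi/3)

Computing each X[k]:
X[0] = 4
X[1] = 2.5000-2.5981i
X[2] = 2.5000+2.5981i

X = [4, 2.5000-2.5981i, 2.5000+2.5981i]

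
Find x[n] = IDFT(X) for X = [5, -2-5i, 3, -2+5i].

x[n] = (1/4) Σ(k=0 to 3) X[k] · e^(2πikn/4)

Computing each x[n]:
x[0] = 1
x[1] = 3
x[2] = 3
x[3] = -2

x = [1, 3, 3, -2]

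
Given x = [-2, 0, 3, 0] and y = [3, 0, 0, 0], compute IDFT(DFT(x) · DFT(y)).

(x ⊛ y)[n] = Σ(m=0 to 3) x[m] · y[(n-m) mod 4]

Computing each output sample:
(x ⊛ y)[0] = -6
(x ⊛ y)[1] = 0
(x ⊛ y)[2] = 9
(x ⊛ y)[3] = 0

x ⊛ y = [-6, 0, 9, 0]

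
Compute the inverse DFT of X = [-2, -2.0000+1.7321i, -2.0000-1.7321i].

x[n] = (1/3) Σ(k=0 to 2) X[k] · e^(2πikn/3)

Computing each x[n]:
x[0] = -2
x[1] = -1
x[2] = 1

x = [-2, -1, 1]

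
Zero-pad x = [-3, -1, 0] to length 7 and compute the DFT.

Original 3-point DFT: [-4, -2.5000+0.8660i, -2.5000-0.8660i]
Zero-padded 7-point DFT provides frequency interpolation.

DFT_7([x, 0, ...]) = [-4, -3.6235+0.7818i, -2.7775+0.9749i, -2.0990+0.4339i, -2.0990-0.4339i, -2.7775-0.9749i, -3.6235-0.7818i]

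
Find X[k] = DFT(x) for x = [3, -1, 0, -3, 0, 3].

X[k] = Σ(n=0 to 5) x[n] · ω_6^(nk)
where ω_6 = e^(-2πi/6)

Computing each X[k]:
X[0] = 2
X[1] = 7.0000+3.4641i
X[2] = -1.0000+3.4641i
X[3] = 4
X[4] = -1.0000-3.4641i
X[5] = 7.0000-3.4641i

X = [2, 7.0000+3.4641i, -1.0000+3.4641i, 4, -1.0000-3.4641i, 7.0000-3.4641i]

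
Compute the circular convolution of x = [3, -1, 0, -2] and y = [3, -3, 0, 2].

(x ⊛ y)[n] = Σ(m=0 to 3) x[m] · y[(n-m) mod 4]

Computing each output sample:
(x ⊛ y)[0] = 13
(x ⊛ y)[1] = -12
(x ⊛ y)[2] = -1
(x ⊛ y)[3] = 0

x ⊛ y = [13, -12, -1, 0]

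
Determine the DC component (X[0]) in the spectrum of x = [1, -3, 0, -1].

X[0] = Σ(n=0 to 3) x[n] · ω_4^0 = Σ x[n]
= (1) + (-3) + (0) + (-1)

X[0] = -3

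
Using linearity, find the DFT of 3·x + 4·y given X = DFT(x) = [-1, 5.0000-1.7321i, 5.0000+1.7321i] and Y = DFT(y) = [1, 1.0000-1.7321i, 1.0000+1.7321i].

By linearity: DFT(3x + 4y) = 3·DFT(x) + 4·DFT(y)
= 3·[-1, 5.0000-1.7321i, 5.0000+1.7321i] + 4·[1, 1.0000-1.7321i, 1.0000+1.7321i]

Computing element-wise:
Z[0] = 3·(-1) + 4·(1) = 1
Z[1] = 3·(5.0000-1.7321i) + 4·(1.0000-1.7321i) = 19.0000-12.1247i
Z[2] = 3·(5.0000+1.7321i) + 4·(1.0000+1.7321i) = 19.0000+12.1247i

DFT(3x + 4y) = 3·X + 4·Y = [1, 19.0000-12.1247i, 19.0000+12.1247i]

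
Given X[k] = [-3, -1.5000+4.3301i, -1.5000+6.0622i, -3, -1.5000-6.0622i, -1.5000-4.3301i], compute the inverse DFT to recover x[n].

x[n] = (1/6) Σ(k=0 to 5) X[k] · e^(2πikn/6)

Computing each x[n]:
x[0] = -2
x[1] = -3
x[2] = 0
x[3] = 0
x[4] = -1
x[5] = 3

x = [-2, -3, 0, 0, -1, 3]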